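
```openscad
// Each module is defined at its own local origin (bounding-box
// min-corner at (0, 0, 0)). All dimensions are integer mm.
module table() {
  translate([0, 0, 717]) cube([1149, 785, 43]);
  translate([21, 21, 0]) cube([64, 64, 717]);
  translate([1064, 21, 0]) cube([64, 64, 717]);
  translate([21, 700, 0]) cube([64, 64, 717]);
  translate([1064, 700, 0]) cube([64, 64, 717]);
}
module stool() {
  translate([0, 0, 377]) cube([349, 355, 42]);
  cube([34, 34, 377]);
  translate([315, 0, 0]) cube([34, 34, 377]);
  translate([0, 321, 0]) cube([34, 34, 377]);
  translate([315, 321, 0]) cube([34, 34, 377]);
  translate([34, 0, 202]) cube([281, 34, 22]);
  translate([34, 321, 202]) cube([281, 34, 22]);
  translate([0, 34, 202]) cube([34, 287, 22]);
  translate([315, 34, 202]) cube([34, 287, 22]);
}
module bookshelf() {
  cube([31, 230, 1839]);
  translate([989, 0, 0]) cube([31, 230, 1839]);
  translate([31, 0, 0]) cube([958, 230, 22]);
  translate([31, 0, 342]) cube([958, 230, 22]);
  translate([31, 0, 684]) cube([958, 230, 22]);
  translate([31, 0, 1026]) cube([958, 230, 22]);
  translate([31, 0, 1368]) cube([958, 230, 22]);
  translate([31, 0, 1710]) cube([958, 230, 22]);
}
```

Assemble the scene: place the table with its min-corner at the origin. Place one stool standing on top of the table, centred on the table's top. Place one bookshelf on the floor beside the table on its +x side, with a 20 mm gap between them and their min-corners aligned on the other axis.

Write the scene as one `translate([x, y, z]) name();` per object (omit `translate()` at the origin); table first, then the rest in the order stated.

table();
translate([400, 215, 760]) stool();
translate([1169, 0, 0]) bookshelf();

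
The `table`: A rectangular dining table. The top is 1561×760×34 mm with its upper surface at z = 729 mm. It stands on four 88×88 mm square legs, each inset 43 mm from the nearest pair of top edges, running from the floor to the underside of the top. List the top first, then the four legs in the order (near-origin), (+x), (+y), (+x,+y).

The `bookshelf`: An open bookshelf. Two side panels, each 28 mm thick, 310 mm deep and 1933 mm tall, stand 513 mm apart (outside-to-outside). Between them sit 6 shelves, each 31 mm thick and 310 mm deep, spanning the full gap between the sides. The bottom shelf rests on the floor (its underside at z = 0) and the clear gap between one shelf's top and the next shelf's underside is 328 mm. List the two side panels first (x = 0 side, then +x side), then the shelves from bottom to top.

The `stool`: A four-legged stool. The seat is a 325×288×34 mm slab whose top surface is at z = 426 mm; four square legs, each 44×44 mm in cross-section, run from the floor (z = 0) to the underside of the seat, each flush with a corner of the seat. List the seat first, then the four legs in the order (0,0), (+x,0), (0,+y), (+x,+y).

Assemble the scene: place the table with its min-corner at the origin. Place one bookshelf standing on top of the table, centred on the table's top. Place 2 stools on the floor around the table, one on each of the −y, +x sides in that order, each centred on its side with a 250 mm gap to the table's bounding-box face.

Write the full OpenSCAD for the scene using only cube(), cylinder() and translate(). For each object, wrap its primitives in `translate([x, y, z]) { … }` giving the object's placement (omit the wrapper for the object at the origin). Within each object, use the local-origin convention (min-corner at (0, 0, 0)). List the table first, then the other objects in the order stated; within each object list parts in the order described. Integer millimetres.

translate([0, 0, 695]) cube([1561, 760, 34]);
translate([43, 43, 0]) cube([88, 88, 695]);
translate([1430, 43, 0]) cube([88, 88, 695]);
translate([43, 629, 0]) cube([88, 88, 695]);
translate([1430, 629, 0]) cube([88, 88, 695]);
translate([524, 225, 729]) {
  cube([28, 310, 1933]);
  translate([485, 0, 0]) cube([28, 310, 1933]);
  translate([28, 0, 0]) cube([457, 310, 31]);
  translate([28, 0, 359]) cube([457, 310, 31]);
  translate([28, 0, 718]) cube([457, 310, 31]);
  translate([28, 0, 1077]) cube([457, 310, 31]);
  translate([28, 0, 1436]) cube([457, 310, 31]);
  translate([28, 0, 1795]) cube([457, 310, 31]);
}
translate([618, -538, 0]) {
  translate([0, 0, 392]) cube([325, 288, 34]);
  cube([44, 44, 392]);
  translate([281, 0, 0]) cube([44, 44, 392]);
  translate([0, 244, 0]) cube([44, 44, 392]);
  translate([281, 244, 0]) cube([44, 44, 392]);
}
translate([1811, 236, 0]) {
  translate([0, 0, 392]) cube([325, 288, 34]);
  cube([44, 44, 392]);
  translate([281, 0, 0]) cube([44, 44, 392]);
  translate([0, 244, 0]) cube([44, 44, 392]);
  translate([281, 244, 0]) cube([44, 44, 392]);
}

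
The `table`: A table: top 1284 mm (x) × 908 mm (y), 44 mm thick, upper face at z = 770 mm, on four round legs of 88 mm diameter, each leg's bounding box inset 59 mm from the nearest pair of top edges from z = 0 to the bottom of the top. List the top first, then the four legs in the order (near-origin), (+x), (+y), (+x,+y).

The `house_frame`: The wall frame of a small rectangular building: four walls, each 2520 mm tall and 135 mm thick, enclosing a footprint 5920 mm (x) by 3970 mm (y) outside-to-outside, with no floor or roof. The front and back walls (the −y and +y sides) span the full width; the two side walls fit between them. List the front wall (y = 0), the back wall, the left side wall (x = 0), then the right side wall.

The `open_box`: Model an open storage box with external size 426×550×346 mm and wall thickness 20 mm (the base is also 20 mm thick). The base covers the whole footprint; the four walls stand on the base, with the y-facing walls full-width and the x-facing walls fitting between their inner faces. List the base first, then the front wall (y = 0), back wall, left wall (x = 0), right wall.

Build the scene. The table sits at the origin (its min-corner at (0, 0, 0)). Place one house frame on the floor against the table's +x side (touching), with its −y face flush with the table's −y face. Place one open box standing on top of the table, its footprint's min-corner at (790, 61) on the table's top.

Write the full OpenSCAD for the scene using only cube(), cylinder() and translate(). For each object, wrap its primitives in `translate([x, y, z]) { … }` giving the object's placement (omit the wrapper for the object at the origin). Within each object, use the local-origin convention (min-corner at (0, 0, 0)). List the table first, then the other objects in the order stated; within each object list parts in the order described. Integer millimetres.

translate([0, 0, 726]) cube([1284, 908, 44]);
translate([103, 103, 0]) cylinder(h = 726, r = 44);
translate([1181, 103, 0]) cylinder(h = 726, r = 44);
translate([103, 805, 0]) cylinder(h = 726, r = 44);
translate([1181, 805, 0]) cylinder(h = 726, r = 44);
translate([1284, 0, 0]) {
  cube([5920, 135, 2520]);
  translate([0, 3835, 0]) cube([5920, 135, 2520]);
  translate([0, 135, 0]) cube([135, 3700, 2520]);
  translate([5785, 135, 0]) cube([135, 3700, 2520]);
}
translate([790, 61, 770]) {
  cube([426, 550, 20]);
  translate([0, 0, 20]) cube([426, 20, 326]);
  translate([0, 530, 20]) cube([426, 20, 326]);
  translate([0, 20, 20]) cube([20, 510, 326]);
  translate([406, 20, 20]) cube([20, 510, 326]);
}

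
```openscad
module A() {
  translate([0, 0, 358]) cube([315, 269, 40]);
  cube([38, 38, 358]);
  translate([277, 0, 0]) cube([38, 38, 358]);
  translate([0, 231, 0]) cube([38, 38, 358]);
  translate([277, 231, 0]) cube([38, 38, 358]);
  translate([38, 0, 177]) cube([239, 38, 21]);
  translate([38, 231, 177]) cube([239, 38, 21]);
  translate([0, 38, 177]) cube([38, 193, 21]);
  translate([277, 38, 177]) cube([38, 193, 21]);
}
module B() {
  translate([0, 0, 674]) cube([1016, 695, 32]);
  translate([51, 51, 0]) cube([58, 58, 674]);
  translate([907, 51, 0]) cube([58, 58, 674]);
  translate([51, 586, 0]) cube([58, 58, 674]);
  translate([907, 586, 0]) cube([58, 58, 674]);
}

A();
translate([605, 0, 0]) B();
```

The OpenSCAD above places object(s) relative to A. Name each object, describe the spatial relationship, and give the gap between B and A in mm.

A is a stool. B is a table. The table is on the floor beside the stool on its +x side. The gap between the table and the stool is 290 mm.

The table's nearest face is 290 mm from the stool's +x face.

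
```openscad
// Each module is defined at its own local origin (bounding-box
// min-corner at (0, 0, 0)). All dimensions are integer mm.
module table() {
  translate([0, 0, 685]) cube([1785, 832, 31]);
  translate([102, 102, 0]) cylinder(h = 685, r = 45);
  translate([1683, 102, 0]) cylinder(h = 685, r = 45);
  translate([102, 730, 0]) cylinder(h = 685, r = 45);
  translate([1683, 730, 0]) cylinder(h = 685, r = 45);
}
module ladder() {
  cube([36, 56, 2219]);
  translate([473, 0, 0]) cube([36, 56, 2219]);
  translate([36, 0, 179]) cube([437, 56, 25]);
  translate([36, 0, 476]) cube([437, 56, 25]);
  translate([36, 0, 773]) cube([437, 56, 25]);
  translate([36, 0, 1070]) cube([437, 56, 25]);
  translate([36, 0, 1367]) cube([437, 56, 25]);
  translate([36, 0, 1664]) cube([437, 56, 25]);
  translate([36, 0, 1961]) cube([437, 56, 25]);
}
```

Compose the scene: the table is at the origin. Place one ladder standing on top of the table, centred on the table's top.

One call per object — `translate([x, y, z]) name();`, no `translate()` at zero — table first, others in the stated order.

table();
translate([638, 388, 716]) ladder();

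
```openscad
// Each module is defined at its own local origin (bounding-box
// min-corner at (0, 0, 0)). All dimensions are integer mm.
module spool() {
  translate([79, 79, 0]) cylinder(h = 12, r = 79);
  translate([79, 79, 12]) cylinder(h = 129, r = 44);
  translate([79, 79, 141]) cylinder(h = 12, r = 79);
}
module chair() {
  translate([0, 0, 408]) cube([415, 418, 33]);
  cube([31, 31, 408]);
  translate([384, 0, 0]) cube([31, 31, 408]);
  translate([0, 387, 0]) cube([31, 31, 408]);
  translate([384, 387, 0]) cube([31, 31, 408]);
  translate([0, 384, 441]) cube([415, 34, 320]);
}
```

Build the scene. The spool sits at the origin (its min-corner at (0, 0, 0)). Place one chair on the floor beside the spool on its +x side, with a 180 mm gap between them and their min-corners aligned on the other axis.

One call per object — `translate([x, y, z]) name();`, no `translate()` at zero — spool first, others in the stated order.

spool();
translate([338, 0, 0]) chair();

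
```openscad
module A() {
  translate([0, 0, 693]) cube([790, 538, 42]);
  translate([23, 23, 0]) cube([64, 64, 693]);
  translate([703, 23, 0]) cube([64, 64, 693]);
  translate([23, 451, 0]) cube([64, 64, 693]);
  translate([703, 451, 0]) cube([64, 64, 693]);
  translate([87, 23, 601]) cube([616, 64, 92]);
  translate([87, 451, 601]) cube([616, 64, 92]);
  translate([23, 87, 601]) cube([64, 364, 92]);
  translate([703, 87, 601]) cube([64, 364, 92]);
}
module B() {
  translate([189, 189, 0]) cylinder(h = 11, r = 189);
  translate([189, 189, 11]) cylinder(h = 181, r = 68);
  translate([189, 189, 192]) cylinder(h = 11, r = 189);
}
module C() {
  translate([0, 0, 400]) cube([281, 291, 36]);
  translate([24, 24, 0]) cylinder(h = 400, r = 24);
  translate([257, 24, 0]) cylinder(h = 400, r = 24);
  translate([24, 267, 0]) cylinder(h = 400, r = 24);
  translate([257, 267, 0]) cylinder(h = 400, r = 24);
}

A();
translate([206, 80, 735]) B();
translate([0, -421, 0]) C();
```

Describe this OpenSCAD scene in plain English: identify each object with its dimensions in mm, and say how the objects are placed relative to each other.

A is a table with a 790×538 mm rectangular top, 42 mm thick, top surface at z = 735 mm, supported by four 64×64 mm square legs, each inset 23 mm from the nearest pair of top edges, running from the floor. Four apron rails, 64 mm thick and 92 mm tall, run between adjacent legs with their top edges flush with the underside of the top and their outer faces flush with the legs' outer faces.

B is a spool: two coaxial disc flanges of radius 189 mm and thickness 11 mm, joined by a core cylinder of radius 68 mm and height 181 mm. The lower flange rests on z = 0 and the three cylinders share a vertical axis.

C is a simple wooden stool: a rectangular seat 281 mm (x) by 291 mm (y), 36 mm thick, top face at z = 436 mm, on four round legs, each 48 mm in diameter. The legs rest on z = 0, each leg's axis is inset half a diameter from the nearest pair of seat edges (so the leg's bounding box is flush with the corner).

The spool is on top of the table, centred. The stool is on the floor beside the table on its −y side.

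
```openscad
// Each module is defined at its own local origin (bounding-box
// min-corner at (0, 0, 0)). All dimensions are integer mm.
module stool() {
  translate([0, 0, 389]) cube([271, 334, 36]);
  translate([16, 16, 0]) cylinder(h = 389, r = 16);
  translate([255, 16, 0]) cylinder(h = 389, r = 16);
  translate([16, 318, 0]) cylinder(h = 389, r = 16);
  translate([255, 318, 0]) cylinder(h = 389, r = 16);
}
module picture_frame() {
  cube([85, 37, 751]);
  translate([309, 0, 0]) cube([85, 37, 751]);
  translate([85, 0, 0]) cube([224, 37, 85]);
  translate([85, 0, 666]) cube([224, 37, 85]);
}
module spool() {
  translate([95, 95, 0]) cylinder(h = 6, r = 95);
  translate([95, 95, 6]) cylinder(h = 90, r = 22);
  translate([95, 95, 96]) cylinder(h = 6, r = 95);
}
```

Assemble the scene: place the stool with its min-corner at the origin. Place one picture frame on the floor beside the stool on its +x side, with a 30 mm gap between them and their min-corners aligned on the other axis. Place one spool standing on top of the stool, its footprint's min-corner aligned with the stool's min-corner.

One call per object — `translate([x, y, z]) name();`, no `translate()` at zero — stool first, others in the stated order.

stool();
translate([301, 0, 0]) picture_frame();
translate([0, 0, 425]) spool();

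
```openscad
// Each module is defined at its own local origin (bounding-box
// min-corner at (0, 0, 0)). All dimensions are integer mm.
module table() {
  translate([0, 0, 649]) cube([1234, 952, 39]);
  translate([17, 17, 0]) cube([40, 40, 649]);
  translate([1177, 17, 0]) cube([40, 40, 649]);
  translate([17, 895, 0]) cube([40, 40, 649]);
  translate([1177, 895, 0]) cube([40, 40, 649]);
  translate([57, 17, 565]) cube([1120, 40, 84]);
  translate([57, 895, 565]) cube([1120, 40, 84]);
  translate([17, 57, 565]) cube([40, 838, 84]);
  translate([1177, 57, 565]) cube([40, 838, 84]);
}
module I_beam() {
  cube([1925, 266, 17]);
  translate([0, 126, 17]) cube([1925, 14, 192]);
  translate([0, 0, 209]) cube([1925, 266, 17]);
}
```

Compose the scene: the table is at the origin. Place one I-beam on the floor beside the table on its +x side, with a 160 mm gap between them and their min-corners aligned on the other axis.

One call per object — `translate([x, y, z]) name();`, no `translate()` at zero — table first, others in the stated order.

table();
translate([1394, 0, 0]) I_beam();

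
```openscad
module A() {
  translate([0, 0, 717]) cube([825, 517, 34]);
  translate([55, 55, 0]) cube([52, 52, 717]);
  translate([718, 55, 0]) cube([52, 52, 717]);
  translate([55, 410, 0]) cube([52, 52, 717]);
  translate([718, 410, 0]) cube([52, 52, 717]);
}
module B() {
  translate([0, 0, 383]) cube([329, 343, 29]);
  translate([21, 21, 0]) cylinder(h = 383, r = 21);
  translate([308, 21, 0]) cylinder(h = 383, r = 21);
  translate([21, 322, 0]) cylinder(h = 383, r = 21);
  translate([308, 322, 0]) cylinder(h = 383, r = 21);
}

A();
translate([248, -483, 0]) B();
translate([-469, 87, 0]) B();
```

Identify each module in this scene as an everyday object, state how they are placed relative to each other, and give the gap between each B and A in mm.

Each stool's nearest face is 140 mm from the table's bounding box.

A is a table. B is a stool. Two stools sit around the table at the −y, −x sides. The gap between each stool and the table is 140 mm.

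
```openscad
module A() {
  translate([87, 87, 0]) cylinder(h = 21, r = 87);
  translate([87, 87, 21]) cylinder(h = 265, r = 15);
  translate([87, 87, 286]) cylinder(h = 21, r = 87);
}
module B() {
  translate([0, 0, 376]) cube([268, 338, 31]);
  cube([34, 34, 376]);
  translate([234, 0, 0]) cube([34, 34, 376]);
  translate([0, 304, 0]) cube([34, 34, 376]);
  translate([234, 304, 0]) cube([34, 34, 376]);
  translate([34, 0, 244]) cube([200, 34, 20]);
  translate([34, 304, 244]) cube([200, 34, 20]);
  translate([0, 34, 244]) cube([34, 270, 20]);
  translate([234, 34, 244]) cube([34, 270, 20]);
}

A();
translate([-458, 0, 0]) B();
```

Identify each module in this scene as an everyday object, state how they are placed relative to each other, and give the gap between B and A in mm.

A is a spool. B is a stool. The stool is on the floor beside the spool on its −x side. The gap between the stool and the spool is 190 mm.

The stool's nearest face is 190 mm from the spool's −x face.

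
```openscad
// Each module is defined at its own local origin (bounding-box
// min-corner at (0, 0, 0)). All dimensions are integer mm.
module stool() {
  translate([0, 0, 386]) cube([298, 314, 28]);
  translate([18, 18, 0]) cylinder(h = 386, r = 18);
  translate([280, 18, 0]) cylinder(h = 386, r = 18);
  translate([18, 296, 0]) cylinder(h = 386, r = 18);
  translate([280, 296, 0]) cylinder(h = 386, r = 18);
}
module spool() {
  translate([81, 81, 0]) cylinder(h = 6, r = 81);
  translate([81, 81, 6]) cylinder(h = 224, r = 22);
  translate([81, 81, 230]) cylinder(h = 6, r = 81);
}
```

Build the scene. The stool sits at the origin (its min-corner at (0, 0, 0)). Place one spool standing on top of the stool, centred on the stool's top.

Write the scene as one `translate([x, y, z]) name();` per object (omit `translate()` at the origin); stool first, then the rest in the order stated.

stool();
translate([68, 76, 414]) spool();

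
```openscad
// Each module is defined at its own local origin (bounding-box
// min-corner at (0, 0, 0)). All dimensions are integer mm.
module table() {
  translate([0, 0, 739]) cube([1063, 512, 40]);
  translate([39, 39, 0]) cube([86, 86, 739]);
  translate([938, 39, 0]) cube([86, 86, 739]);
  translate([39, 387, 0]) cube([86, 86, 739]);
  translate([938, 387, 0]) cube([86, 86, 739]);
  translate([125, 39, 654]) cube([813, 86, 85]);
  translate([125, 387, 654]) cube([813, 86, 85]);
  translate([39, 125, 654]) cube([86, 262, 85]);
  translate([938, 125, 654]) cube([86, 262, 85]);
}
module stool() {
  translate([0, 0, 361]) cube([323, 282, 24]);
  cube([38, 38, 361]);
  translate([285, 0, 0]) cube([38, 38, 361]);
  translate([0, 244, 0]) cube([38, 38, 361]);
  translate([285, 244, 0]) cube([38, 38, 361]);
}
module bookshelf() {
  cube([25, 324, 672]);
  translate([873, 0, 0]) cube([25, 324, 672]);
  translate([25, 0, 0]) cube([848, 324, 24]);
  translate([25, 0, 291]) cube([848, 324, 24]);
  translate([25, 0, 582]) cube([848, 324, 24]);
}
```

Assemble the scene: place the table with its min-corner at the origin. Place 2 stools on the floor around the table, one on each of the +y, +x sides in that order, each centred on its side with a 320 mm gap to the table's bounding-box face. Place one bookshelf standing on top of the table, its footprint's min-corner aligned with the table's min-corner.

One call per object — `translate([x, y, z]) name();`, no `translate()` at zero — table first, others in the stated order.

table();
translate([370, 832, 0]) stool();
translate([1383, 115, 0]) stool();
translate([0, 0, 779]) bookshelf();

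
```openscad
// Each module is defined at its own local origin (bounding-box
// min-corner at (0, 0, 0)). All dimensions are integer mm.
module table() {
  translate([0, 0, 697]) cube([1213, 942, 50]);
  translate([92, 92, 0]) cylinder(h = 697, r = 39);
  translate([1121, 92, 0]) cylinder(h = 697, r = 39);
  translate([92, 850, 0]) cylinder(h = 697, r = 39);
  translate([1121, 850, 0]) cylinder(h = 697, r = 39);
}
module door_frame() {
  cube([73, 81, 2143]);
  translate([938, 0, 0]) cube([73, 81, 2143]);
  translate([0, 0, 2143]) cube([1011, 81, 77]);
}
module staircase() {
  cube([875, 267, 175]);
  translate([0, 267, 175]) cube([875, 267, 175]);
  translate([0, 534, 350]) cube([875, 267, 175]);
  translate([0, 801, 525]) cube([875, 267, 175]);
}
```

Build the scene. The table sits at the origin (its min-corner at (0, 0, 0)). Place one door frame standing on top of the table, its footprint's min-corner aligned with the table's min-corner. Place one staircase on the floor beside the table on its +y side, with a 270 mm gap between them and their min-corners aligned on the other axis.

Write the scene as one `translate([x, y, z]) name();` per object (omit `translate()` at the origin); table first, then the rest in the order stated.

table();
translate([0, 0, 747]) door_frame();
translate([0, 1212, 0]) staircase();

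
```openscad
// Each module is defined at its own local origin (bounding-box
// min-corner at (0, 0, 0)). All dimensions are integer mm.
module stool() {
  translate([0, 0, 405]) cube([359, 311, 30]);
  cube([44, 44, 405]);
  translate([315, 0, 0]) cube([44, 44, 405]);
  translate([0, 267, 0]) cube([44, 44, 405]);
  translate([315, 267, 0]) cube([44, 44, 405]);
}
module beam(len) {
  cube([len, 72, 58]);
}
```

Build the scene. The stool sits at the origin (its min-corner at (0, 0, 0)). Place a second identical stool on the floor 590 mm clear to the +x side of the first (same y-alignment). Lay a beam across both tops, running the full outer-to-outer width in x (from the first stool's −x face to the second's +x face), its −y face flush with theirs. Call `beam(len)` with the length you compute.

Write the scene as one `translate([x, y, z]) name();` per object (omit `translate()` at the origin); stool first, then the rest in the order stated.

stool();
translate([949, 0, 0]) stool();
translate([0, 0, 435]) beam(1308);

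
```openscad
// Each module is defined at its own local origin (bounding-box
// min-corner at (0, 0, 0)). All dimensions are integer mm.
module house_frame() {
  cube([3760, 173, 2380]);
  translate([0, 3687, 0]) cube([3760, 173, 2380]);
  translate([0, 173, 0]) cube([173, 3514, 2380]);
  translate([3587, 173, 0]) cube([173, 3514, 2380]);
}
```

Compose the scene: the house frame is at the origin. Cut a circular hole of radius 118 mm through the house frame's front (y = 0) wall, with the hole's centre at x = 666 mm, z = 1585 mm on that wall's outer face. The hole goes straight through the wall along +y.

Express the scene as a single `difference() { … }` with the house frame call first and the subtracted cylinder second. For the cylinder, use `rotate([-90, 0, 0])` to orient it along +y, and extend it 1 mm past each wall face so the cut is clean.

difference() {
  house_frame();
  translate([666, -1, 1585]) rotate([-90, 0, 0]) cylinder(h = 175, r = 118);
}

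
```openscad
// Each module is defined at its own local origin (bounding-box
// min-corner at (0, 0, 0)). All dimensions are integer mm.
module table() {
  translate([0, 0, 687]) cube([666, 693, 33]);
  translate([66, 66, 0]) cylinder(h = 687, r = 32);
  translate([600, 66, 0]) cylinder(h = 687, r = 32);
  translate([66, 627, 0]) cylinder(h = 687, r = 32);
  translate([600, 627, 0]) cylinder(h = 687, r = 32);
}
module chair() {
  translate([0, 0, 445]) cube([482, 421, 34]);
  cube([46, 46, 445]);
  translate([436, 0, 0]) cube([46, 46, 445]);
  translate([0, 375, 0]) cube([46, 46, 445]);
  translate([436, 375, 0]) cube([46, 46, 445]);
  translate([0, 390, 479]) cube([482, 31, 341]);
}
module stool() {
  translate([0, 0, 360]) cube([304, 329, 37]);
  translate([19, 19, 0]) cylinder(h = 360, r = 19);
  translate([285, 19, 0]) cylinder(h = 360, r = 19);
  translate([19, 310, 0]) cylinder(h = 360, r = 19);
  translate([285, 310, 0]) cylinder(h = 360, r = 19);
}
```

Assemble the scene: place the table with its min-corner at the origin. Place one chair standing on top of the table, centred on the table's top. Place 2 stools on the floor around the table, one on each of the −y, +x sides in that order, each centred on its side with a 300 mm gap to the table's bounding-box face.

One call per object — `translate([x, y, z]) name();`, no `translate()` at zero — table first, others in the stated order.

table();
translate([92, 136, 720]) chair();
translate([181, -629, 0]) stool();
translate([966, 182, 0]) stool();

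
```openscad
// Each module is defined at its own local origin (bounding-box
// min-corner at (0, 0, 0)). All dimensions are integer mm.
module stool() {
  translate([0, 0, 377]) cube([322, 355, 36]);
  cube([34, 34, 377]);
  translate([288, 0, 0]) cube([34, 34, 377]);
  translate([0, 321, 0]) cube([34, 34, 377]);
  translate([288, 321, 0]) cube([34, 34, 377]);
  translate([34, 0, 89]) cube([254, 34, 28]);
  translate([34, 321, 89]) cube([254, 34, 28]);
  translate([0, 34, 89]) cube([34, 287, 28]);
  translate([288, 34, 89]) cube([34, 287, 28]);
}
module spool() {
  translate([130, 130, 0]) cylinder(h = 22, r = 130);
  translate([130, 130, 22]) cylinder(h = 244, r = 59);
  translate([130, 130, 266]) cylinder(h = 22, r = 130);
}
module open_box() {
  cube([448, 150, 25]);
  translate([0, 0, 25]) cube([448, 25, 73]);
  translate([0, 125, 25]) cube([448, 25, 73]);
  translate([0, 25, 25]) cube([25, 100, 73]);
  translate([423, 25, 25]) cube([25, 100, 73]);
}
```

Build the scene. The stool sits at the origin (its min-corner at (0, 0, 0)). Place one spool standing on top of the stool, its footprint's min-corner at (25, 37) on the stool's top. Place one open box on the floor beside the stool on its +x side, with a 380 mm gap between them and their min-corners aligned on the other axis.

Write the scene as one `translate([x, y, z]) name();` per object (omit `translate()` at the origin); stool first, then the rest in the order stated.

stool();
translate([25, 37, 413]) spool();
translate([702, 0, 0]) open_box();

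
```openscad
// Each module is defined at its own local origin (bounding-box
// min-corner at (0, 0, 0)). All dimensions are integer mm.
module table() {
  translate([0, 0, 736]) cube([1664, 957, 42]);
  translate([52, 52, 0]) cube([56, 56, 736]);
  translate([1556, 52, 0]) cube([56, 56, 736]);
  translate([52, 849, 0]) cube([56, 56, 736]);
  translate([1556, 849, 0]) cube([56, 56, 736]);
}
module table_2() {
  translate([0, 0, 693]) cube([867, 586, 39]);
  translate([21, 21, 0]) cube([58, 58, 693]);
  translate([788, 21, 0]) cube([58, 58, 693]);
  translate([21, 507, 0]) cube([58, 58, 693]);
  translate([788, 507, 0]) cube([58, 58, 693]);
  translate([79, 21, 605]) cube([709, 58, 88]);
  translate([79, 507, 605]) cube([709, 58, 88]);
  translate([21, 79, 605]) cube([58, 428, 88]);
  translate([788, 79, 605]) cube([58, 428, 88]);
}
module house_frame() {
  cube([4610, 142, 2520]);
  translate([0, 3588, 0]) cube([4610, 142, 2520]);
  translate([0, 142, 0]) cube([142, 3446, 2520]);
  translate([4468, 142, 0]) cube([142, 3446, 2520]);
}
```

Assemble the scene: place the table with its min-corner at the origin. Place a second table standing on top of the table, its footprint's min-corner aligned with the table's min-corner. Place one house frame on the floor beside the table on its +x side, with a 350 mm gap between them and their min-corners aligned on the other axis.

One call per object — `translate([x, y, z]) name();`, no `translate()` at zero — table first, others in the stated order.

table();
translate([0, 0, 778]) table_2();
translate([2014, 0, 0]) house_frame();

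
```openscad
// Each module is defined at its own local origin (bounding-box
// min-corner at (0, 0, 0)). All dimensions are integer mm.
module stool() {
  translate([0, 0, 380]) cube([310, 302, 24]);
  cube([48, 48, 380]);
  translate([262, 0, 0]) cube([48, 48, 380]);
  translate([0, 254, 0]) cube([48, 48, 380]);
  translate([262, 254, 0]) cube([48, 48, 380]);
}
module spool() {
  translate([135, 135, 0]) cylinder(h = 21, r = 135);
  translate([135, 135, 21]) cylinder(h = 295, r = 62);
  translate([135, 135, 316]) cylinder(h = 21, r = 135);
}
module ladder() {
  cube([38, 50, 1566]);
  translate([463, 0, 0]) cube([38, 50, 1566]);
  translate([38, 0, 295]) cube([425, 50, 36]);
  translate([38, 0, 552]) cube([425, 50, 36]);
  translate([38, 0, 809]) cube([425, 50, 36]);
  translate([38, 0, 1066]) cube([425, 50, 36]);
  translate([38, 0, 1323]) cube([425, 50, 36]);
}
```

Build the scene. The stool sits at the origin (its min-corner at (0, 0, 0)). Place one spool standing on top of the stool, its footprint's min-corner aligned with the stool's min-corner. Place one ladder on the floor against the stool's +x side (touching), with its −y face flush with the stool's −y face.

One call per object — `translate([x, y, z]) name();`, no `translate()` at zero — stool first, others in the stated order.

stool();
translate([0, 0, 404]) spool();
translate([310, 0, 0]) ladder();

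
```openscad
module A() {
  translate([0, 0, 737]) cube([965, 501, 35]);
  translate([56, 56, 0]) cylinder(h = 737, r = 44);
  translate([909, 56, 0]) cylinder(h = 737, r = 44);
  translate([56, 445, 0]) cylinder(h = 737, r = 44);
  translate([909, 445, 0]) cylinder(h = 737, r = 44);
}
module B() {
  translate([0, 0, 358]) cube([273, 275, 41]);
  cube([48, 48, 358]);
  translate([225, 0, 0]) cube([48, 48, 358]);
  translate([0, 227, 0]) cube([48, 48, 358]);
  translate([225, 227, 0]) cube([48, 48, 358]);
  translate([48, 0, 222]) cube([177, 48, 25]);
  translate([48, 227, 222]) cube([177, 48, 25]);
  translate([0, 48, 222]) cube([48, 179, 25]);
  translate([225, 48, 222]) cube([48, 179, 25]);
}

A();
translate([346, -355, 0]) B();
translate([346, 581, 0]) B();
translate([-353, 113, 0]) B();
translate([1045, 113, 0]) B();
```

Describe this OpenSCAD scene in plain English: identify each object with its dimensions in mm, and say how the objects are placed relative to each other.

A is a table: top 965 mm (x) × 501 mm (y), 35 mm thick, upper face at z = 772 mm, on four round legs of 88 mm diameter, each leg's bounding box inset 12 mm from the nearest pair of top edges, running from z = 0 to the bottom of the top.

B is a four-legged stool. The seat is 273×275 mm, 41 mm thick, top at z = 399 mm. It stands on four square legs, each 48×48 mm in cross-section, from z = 0 to the seat underside, each flush with a corner of the seat. Four stretchers, 48 mm wide and 25 mm tall, connect adjacent legs with their undersides at z = 222 mm, each running between the inner faces of the legs it joins and aligned with the legs' outer faces on the other axis.

Four stools sit around the table at the −y, +y, −x, +x sides.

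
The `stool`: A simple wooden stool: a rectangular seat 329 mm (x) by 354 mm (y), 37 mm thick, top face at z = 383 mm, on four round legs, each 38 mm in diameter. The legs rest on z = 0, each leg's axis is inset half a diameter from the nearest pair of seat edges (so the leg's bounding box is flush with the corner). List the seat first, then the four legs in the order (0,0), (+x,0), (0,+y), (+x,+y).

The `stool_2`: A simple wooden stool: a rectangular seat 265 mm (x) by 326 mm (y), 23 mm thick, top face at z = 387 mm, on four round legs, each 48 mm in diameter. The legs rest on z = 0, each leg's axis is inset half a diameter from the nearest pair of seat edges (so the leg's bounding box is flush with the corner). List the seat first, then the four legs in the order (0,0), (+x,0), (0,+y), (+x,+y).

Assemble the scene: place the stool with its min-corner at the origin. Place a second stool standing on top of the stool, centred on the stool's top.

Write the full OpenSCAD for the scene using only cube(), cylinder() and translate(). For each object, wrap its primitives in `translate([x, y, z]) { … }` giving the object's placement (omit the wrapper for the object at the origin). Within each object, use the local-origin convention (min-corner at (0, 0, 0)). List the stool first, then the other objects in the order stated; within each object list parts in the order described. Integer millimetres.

translate([0, 0, 346]) cube([329, 354, 37]);
translate([19, 19, 0]) cylinder(h = 346, r = 19);
translate([310, 19, 0]) cylinder(h = 346, r = 19);
translate([19, 335, 0]) cylinder(h = 346, r = 19);
translate([310, 335, 0]) cylinder(h = 346, r = 19);
translate([32, 14, 383]) {
  translate([0, 0, 364]) cube([265, 326, 23]);
  translate([24, 24, 0]) cylinder(h = 364, r = 24);
  translate([241, 24, 0]) cylinder(h = 364, r = 24);
  translate([24, 302, 0]) cylinder(h = 364, r = 24);
  translate([241, 302, 0]) cylinder(h = 364, r = 24);
}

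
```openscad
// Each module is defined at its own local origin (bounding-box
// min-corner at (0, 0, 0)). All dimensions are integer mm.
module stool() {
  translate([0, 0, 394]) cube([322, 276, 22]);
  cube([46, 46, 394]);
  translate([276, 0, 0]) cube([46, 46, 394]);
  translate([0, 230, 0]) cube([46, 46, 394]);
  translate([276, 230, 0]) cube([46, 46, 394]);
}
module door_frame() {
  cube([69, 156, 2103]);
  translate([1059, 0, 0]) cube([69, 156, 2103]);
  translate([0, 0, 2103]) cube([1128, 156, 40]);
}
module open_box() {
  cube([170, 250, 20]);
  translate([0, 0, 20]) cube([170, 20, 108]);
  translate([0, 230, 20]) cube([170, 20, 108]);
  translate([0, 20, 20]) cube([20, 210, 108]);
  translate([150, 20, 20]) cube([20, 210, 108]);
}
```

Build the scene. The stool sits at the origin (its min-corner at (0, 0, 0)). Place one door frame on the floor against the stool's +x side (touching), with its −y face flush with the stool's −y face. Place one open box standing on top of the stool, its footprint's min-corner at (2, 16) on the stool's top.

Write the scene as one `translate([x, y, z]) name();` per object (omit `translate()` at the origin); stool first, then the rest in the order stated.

stool();
translate([322, 0, 0]) door_frame();
translate([2, 16, 416]) open_box();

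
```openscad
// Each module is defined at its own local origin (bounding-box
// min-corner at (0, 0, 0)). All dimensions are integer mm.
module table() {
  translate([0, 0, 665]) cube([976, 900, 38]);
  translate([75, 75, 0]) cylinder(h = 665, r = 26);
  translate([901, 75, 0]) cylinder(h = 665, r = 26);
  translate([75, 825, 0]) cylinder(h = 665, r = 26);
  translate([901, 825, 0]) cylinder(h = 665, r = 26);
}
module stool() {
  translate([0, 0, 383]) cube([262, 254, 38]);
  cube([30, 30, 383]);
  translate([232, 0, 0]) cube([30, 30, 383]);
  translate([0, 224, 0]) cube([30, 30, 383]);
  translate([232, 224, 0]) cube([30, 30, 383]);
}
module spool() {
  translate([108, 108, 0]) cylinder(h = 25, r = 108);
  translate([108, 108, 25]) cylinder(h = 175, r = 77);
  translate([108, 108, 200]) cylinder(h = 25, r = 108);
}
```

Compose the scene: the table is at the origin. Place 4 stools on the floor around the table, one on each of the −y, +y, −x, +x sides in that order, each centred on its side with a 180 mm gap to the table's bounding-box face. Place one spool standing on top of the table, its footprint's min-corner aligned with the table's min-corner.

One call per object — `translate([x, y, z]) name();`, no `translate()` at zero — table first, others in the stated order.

table();
translate([357, -434, 0]) stool();
translate([357, 1080, 0]) stool();
translate([-442, 323, 0]) stool();
translate([1156, 323, 0]) stool();
translate([0, 0, 703]) spool();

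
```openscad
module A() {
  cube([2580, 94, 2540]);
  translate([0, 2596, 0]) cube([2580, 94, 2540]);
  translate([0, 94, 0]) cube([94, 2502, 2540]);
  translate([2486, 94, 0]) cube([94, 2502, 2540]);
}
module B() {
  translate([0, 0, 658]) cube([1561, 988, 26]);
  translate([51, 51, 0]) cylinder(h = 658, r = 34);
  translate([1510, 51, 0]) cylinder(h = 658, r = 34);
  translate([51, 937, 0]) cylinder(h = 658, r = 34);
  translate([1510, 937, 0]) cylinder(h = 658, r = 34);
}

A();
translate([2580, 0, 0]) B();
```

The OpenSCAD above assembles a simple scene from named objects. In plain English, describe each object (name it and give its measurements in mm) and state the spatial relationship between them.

A is the wall frame of a small rectangular building: four walls, each 2540 mm tall and 94 mm thick, enclosing a footprint 2580 mm (x) by 2690 mm (y) outside-to-outside, with no floor or roof. The front and back walls (the −y and +y sides) span the full width; the two side walls fit between them.

B is a rectangular dining table. The top is 1561×988×26 mm with its upper surface at z = 684 mm. It stands on four round legs of 68 mm diameter, each leg's bounding box inset 17 mm from the nearest pair of top edges, running from the floor to the underside of the top.

The table is against the house frame's +x side, with their −y faces flush.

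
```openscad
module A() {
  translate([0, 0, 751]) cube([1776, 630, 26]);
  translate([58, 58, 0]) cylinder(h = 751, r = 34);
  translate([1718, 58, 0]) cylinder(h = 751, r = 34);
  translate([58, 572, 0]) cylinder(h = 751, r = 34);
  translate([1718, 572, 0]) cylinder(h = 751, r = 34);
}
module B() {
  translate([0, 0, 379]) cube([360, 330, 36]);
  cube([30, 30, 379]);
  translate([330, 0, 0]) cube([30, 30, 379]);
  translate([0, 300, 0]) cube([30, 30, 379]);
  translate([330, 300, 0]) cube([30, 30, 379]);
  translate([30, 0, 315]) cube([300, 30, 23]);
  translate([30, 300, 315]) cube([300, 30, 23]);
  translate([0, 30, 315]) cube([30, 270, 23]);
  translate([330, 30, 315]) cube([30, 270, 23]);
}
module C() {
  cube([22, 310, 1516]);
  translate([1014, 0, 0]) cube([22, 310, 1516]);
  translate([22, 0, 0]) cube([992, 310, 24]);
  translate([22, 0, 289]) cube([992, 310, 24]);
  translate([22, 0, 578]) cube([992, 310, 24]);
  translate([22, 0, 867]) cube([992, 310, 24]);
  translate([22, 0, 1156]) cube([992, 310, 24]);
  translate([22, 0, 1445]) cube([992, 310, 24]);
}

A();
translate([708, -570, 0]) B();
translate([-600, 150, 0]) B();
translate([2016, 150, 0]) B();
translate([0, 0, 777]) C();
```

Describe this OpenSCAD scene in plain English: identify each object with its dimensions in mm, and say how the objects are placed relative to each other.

A is a table with a 1776×630 mm rectangular top, 26 mm thick, top surface at z = 777 mm, supported by four round legs of 68 mm diameter, each leg's bounding box inset 24 mm from the nearest pair of top edges, running from the floor.

B is a simple wooden stool: a rectangular seat 360 mm (x) by 330 mm (y), 36 mm thick, top face at z = 415 mm, on four square legs, each 30×30 mm in cross-section. The legs rest on z = 0, each flush with a corner of the seat. Four stretchers, 30 mm wide and 23 mm tall, connect adjacent legs with their undersides at z = 315 mm, each running between the inner faces of the legs it joins and aligned with the legs' outer faces on the other axis.

C is an open bookshelf. Two side panels, each 22 mm thick, 310 mm deep and 1516 mm tall, stand 1036 mm apart (outside-to-outside). Between them sit 6 shelves, each 24 mm thick and 310 mm deep, spanning the full gap between the sides. The bottom shelf rests on the floor (its underside at z = 0) and the clear gap between one shelf's top and the next shelf's underside is 265 mm.

Three stools sit around the table at the −y, −x, +x sides. The bookshelf is on top of the table.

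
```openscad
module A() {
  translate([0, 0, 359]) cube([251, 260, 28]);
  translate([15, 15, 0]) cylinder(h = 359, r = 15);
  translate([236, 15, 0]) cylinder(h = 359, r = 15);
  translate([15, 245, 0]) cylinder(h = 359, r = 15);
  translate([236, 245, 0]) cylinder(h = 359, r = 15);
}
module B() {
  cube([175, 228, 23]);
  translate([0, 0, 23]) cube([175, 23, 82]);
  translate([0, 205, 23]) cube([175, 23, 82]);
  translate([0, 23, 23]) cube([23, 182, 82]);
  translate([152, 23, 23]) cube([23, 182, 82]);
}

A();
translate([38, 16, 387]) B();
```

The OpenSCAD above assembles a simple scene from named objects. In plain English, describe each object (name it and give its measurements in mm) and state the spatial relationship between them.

A is a simple wooden stool: a rectangular seat 251 mm (x) by 260 mm (y), 28 mm thick, top face at z = 387 mm, on four round legs, each 30 mm in diameter. The legs rest on z = 0, each leg's axis is inset half a diameter from the nearest pair of seat edges (so the leg's bounding box is flush with the corner).

B is an open storage box with external size 175×228×105 mm and wall thickness 23 mm (the base is also 23 mm thick). The base covers the whole footprint; the four walls stand on the base, with the y-facing walls full-width and the x-facing walls fitting between their inner faces.

The open box is on top of the stool, centred.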